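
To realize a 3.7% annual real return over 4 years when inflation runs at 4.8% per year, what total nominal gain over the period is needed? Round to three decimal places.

Required annual nominal rate: (1+3.7%)(1+4.8%) − 1 = 8.6776%.
Cumulative over 4 years: (1 + 0.086776)^4 − 1 ≈ 0.39495.

39.495%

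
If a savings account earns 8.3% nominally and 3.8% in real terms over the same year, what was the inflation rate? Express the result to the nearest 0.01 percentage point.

From (1+r_nom) = (1+r_real)(1+π), we get 1+π = (1 + 8.3%)/(1 + 3.8%) = 1.083/1.038 ≈ 1.04335.
So π ≈ 4.3353%.

4.34%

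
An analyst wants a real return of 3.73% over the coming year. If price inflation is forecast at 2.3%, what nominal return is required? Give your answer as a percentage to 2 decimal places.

6.12%

By the Fisher equation, 1 + r_nom = (1 + 3.73%)(1 + 2.3%) = 1.0373 × 1.023 = 1.0611579.
So r_nom = 6.11579%.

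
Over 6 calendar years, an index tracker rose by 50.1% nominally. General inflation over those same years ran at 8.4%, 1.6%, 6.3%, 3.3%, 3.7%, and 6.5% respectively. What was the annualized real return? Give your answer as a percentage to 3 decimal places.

Cumulative inflation factor: 1.084 × 1.016 × 1.063 × 1.033 × 1.037 × 1.065 ≈ 1.33563.
Nominal growth factor: 1.50100. Real growth factor = 1.50100 / 1.33563 ≈ 1.12382.
Annualized: 1.12382^(1/6) − 1 ≈ 0.01965.

1.965%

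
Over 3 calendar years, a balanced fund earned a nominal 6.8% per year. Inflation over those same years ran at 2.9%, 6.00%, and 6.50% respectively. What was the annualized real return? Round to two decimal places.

Cumulative inflation factor: 1.029 × 1.0600 × 1.0650 ≈ 1.16164.
Nominal growth factor: 1.21819. Real growth factor = 1.21819 / 1.16164 ≈ 1.04868.
Annualized: 1.04868^(1/3) − 1 ≈ 0.01597.

1.60%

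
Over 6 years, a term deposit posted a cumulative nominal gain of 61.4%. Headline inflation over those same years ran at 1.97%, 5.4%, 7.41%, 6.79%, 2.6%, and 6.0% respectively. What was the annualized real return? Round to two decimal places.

Cumulative inflation factor: 1.0197 × 1.054 × 1.0741 × 1.0679 × 1.026 × 1.060 ≈ 1.34073.
Nominal growth factor: 1.61400. Real growth factor = 1.61400 / 1.34073 ≈ 1.20382.
Annualized: 1.20382^(1/6) − 1 ≈ 0.03140.

3.14%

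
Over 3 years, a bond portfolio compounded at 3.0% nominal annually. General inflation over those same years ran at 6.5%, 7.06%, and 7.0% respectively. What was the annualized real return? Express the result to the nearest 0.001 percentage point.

-3.606%

Cumulative inflation factor: 1.065 × 1.0706 × 1.070 ≈ 1.22000.
Nominal growth factor: 1.09273. Real growth factor = 1.09273 / 1.22000 ≈ 0.89568.
Annualized: 0.89568^(1/3) − 1 ≈ -0.03606.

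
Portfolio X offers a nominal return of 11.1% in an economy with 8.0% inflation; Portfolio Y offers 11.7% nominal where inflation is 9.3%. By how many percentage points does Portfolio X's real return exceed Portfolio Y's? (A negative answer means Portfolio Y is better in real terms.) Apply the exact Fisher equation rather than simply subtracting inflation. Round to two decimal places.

Portfolio X real return: 1.111/1.080 − 1 = 2.870%.
Portfolio Y real return: 1.117/1.093 − 1 = 2.196%.
Difference: 2.870 − 2.196 = 0.674 pp.

0.67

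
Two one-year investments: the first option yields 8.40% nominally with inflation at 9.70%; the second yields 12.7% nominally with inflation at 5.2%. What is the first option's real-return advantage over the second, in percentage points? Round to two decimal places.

The first option real return: 1.0840/1.0970 − 1 = -1.185%.
The second real return: 1.127/1.052 − 1 = 7.129%.
Difference: -1.185 − 7.129 = -8.314 pp.

-8.31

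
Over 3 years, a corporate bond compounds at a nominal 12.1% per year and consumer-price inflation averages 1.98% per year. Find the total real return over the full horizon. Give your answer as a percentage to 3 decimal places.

32.823%

The annual real rate is (1+12.1%)/(1+1.98%) − 1 = 9.9235%.
Compounded over 3 years: (1 + 0.099235)^3 − 1 ≈ 0.32823.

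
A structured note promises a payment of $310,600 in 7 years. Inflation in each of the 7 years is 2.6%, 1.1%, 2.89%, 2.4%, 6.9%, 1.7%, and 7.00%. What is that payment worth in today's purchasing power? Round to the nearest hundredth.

$244,313.45

Price-level factor over 7 years: 1.026 × 1.011 × 1.0289 × 1.024 × 1.069 × 1.017 × 1.0700 ≈ 1.2713176488.
Purchasing power today: $310,600 divided by that factor.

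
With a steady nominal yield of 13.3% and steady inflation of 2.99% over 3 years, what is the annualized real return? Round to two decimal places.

With constant rates the annual real return is the same each year: (1+13.3%)/(1+2.99%) − 1 = 0.10011.

10.01%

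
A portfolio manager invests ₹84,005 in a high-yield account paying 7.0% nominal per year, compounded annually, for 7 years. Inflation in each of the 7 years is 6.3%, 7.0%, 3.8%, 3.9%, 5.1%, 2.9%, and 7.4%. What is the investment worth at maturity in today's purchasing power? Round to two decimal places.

Nominal value at maturity: ₹84,005 × (1 + 7.0%)^7 ≈ ₹134,893.67.
Price-level factor over 7 years: 1.063 × 1.070 × 1.038 × 1.039 × 1.051 × 1.029 × 1.074 ≈ 1.4247947803.
Dividing the nominal maturity value by the price-level factor gives the value in today's money.

₹94,675.86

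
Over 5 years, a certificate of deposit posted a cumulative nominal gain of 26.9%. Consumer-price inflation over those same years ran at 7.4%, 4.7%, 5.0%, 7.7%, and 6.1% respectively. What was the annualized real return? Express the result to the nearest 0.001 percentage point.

Cumulative inflation factor: 1.074 × 1.047 × 1.050 × 1.077 × 1.061 ≈ 1.34918.
Nominal growth factor: 1.26900. Real growth factor = 1.26900 / 1.34918 ≈ 0.94057.
Annualized: 0.94057^(1/5) − 1 ≈ -0.01218.

-1.218%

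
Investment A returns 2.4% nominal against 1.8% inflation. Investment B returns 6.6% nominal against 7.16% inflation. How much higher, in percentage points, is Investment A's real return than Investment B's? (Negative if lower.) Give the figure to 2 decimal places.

1.11

Investment A real return: 1.024/1.018 − 1 = 0.589%.
Investment B real return: 1.066/1.0716 − 1 = -0.523%.
Difference: 0.589 − (-0.523) = 1.112 pp.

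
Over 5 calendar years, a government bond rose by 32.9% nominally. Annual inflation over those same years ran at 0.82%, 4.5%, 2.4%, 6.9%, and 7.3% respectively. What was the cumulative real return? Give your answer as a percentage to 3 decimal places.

Cumulative inflation factor: 1.0082 × 1.045 × 1.024 × 1.069 × 1.073 ≈ 1.23749.
Nominal growth factor: 1.32900. Real growth factor = 1.32900 / 1.23749 ≈ 1.07395.
Total real return ≈ 7.3951%.

7.395%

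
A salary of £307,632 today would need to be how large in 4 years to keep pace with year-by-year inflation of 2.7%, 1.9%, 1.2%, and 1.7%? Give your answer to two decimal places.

£331,342.85

Cumulative price-level factor: 1.027 × 1.019 × 1.012 × 1.017 ≈ 1.0770753657.
The nominal amount required is £307,632 scaled up by that factor.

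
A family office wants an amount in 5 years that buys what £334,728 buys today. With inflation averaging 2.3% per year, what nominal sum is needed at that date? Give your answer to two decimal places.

Cumulative price-level factor: (1+2.3%)^5 ≈ 1.1204130756.
The nominal amount required is £334,728 scaled up by that factor.

£375,033.63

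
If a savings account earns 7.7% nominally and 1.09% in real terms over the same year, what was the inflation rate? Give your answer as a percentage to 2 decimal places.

6.54%

From (1+r_nom) = (1+r_real)(1+π), we get 1+π = (1 + 7.7%)/(1 + 1.09%) = 1.077/1.0109 ≈ 1.06539.
So π ≈ 6.5387%.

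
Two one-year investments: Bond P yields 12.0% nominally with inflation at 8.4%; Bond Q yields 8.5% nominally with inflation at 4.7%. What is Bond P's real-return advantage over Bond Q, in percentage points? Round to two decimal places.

Bond P real return: 1.120/1.084 − 1 = 3.321%.
Bond Q real return: 1.085/1.047 − 1 = 3.629%.
Difference: 3.321 − 3.629 = -0.308 pp.

-0.31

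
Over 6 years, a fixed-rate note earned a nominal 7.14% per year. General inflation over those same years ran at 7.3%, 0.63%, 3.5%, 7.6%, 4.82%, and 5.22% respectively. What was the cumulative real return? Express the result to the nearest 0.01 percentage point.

14.05%

Cumulative inflation factor: 1.073 × 1.0063 × 1.035 × 1.076 × 1.0482 × 1.0522 ≈ 1.32624.
Nominal growth factor: 1.51255. Real growth factor = 1.51255 / 1.32624 ≈ 1.14048.
Total real return ≈ 14.0480%.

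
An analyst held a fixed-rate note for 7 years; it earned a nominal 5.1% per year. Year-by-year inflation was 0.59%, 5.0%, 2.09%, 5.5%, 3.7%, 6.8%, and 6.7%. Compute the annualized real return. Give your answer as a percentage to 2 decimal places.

0.75%

Cumulative inflation factor: 1.0059 × 1.050 × 1.0209 × 1.055 × 1.037 × 1.068 × 1.067 ≈ 1.34429.
Nominal growth factor: 1.41651. Real growth factor = 1.41651 / 1.34429 ≈ 1.05372.
Annualized: 1.05372^(1/7) − 1 ≈ 0.00750.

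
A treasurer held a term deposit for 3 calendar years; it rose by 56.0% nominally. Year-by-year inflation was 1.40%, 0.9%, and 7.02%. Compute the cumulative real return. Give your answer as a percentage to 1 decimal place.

Cumulative inflation factor: 1.0140 × 1.009 × 1.0702 ≈ 1.09495.
Nominal growth factor: 1.56000. Real growth factor = 1.56000 / 1.09495 ≈ 1.42472.
Total real return ≈ 42.4723%.

42.5%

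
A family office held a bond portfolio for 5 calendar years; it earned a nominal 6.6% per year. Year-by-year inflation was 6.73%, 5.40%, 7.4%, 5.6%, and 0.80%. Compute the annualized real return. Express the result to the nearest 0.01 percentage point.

Cumulative inflation factor: 1.0673 × 1.0540 × 1.074 × 1.056 × 1.0080 ≈ 1.28604.
Nominal growth factor: 1.37653. Real growth factor = 1.37653 / 1.28604 ≈ 1.07036.
Annualized: 1.07036^(1/5) − 1 ≈ 0.01369.

1.37%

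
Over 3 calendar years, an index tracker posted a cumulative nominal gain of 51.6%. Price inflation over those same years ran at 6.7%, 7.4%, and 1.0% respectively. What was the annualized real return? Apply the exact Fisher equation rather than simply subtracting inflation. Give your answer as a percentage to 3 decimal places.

Cumulative inflation factor: 1.067 × 1.074 × 1.010 ≈ 1.15742.
Nominal growth factor: 1.51600. Real growth factor = 1.51600 / 1.15742 ≈ 1.30981.
Annualized: 1.30981^(1/3) − 1 ≈ 0.09413.

9.413%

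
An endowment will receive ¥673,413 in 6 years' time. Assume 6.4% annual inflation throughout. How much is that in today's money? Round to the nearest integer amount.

Price-level factor over 6 years: (1 + 6.4%)^6 ≈ 1.4509410494.
Purchasing power today: ¥673,413 divided by that factor.

¥464,122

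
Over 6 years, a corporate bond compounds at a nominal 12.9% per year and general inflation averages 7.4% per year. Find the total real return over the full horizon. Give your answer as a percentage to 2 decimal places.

34.94%

The annual real rate is (1+12.9%)/(1+7.4%) − 1 = 5.1210%.
Compounded over 6 years: (1 + 0.051210)^6 − 1 ≈ 0.34939.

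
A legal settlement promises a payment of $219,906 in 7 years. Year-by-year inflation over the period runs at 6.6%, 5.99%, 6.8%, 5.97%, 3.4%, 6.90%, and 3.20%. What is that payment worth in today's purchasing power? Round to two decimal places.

Price-level factor over 7 years: 1.066 × 1.0599 × 1.068 × 1.0597 × 1.034 × 1.0690 × 1.0320 ≈ 1.4586605086.
Purchasing power today: $219,906 divided by that factor.

$150,758.86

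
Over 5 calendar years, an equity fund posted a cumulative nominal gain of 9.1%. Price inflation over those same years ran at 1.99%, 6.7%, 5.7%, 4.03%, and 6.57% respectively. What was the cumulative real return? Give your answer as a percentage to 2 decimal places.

-14.45%

Cumulative inflation factor: 1.0199 × 1.067 × 1.057 × 1.0403 × 1.0657 ≈ 1.27524.
Nominal growth factor: 1.09100. Real growth factor = 1.09100 / 1.27524 ≈ 0.85553.
Total real return ≈ -14.4472%.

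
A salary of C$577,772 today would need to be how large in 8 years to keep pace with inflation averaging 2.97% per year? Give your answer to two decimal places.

Cumulative price-level factor: (1+2.97%)^8 ≈ 1.2638213914.
The nominal amount required is C$577,772 scaled up by that factor.

C$730,200.61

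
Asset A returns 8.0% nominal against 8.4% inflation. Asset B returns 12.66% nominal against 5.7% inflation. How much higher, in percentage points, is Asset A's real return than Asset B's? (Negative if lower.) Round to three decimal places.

-6.954

Asset A real return: 1.080/1.084 − 1 = -0.3690%.
Asset B real return: 1.1266/1.057 − 1 = 6.5847%.
Difference: -0.3690 − 6.5847 = -6.9537 pp.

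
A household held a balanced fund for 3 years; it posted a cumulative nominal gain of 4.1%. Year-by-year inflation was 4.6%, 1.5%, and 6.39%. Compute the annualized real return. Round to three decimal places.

-2.684%

Cumulative inflation factor: 1.046 × 1.015 × 1.0639 ≈ 1.12953.
Nominal growth factor: 1.04100. Real growth factor = 1.04100 / 1.12953 ≈ 0.92162.
Annualized: 0.92162^(1/3) − 1 ≈ -0.02684.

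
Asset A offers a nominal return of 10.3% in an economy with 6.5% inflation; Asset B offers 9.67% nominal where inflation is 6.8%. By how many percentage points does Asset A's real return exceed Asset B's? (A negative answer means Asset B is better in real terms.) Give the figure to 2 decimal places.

0.88

Asset A real return: 1.103/1.065 − 1 = 3.568%.
Asset B real return: 1.0967/1.068 − 1 = 2.687%.
Difference: 3.568 − 2.687 = 0.881 pp.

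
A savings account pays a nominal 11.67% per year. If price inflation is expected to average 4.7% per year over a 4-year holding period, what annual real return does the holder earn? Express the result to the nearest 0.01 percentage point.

With constant rates the annual real return is the same each year: (1+11.67%)/(1+4.7%) − 1 = 0.06657.

6.66%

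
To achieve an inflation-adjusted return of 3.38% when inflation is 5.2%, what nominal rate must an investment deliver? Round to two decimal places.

8.76%

By the Fisher equation, 1 + r_nom = (1 + 3.38%)(1 + 5.2%) = 1.0338 × 1.052 = 1.0875576.
So r_nom = 8.75576%.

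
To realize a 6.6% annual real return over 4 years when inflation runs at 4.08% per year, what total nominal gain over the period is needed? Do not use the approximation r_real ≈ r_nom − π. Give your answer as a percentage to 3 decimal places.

Required annual nominal rate: (1+6.6%)(1+4.08%) − 1 = 10.94928%.
Cumulative over 4 years: (1 + 0.1094928)^4 − 1 ≈ 0.51530.

51.530%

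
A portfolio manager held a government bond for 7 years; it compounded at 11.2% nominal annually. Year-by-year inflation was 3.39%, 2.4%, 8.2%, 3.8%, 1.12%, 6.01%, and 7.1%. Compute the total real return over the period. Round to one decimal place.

Cumulative inflation factor: 1.0339 × 1.024 × 1.082 × 1.038 × 1.0112 × 1.0601 × 1.071 ≈ 1.36514.
Nominal growth factor: 2.10249. Real growth factor = 2.10249 / 1.36514 ≈ 1.54013.
Total real return ≈ 54.0129%.

54.0%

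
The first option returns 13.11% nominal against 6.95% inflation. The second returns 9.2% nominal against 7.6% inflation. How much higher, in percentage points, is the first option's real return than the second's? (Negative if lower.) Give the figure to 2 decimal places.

4.27

The first option real return: 1.1311/1.0695 − 1 = 5.760%.
The second real return: 1.092/1.076 − 1 = 1.487%.
Difference: 5.760 − 1.487 = 4.273 pp.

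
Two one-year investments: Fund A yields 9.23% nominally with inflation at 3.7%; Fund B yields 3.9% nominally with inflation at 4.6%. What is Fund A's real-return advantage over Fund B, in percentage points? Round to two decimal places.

6.00

Fund A real return: 1.0923/1.037 − 1 = 5.333%.
Fund B real return: 1.039/1.046 − 1 = -0.669%.
Difference: 5.333 − (-0.669) = 6.002 pp.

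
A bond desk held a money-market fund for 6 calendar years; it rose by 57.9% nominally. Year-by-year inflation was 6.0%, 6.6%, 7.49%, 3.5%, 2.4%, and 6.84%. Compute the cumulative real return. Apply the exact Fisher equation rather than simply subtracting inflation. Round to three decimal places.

14.809%

Cumulative inflation factor: 1.060 × 1.066 × 1.0749 × 1.035 × 1.024 × 1.0684 ≈ 1.37532.
Nominal growth factor: 1.57900. Real growth factor = 1.57900 / 1.37532 ≈ 1.14809.
Total real return ≈ 14.8092%.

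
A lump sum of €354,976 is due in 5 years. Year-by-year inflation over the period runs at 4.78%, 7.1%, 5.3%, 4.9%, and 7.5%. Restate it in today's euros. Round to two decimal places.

Price-level factor over 5 years: 1.0478 × 1.071 × 1.053 × 1.049 × 1.075 ≈ 1.3325397978.
Purchasing power today: €354,976 divided by that factor.

€266,390.54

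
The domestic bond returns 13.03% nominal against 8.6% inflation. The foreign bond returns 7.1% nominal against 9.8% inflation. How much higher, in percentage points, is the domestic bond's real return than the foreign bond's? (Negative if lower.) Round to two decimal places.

The domestic bond real return: 1.1303/1.086 − 1 = 4.079%.
The foreign bond real return: 1.071/1.098 − 1 = -2.459%.
Difference: 4.079 − (-2.459) = 6.538 pp.

6.54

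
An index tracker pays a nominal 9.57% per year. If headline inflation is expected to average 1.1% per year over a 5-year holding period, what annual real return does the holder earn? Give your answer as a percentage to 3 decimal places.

8.378%

With constant rates the annual real return is the same each year: (1+9.57%)/(1+1.1%) − 1 = 0.08378.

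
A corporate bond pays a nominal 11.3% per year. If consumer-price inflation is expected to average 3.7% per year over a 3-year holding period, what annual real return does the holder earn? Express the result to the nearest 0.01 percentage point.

With constant rates the annual real return is the same each year: (1+11.3%)/(1+3.7%) − 1 = 0.07329.

7.33%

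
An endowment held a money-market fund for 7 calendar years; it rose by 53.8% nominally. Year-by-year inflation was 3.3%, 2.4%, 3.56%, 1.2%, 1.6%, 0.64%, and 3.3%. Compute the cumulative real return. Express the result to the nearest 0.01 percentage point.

31.35%

Cumulative inflation factor: 1.033 × 1.024 × 1.0356 × 1.012 × 1.016 × 1.0064 × 1.033 ≈ 1.17095.
Nominal growth factor: 1.53800. Real growth factor = 1.53800 / 1.17095 ≈ 1.31347.
Total real return ≈ 31.3466%.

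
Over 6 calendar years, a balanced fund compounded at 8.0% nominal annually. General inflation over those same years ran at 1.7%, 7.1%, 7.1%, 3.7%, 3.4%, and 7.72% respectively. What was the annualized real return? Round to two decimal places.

2.76%

Cumulative inflation factor: 1.017 × 1.071 × 1.071 × 1.037 × 1.034 × 1.0772 ≈ 1.34740.
Nominal growth factor: 1.58687. Real growth factor = 1.58687 / 1.34740 ≈ 1.17773.
Annualized: 1.17773^(1/6) − 1 ≈ 0.02764.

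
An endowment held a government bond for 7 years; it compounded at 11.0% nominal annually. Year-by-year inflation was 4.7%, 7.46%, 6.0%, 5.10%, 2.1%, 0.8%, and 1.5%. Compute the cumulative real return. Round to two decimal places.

58.56%

Cumulative inflation factor: 1.047 × 1.0746 × 1.060 × 1.0510 × 1.021 × 1.008 × 1.015 ≈ 1.30935.
Nominal growth factor: 2.07616. Real growth factor = 2.07616 / 1.30935 ≈ 1.58565.
Total real return ≈ 58.5647%.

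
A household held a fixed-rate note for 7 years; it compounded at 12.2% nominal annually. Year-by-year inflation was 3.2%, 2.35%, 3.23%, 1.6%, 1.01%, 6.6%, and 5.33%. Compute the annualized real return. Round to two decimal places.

Cumulative inflation factor: 1.032 × 1.0235 × 1.0323 × 1.016 × 1.0101 × 1.066 × 1.0533 ≈ 1.25644.
Nominal growth factor: 2.23846. Real growth factor = 2.23846 / 1.25644 ≈ 1.78160.
Annualized: 1.78160^(1/7) − 1 ≈ 0.08600.

8.60%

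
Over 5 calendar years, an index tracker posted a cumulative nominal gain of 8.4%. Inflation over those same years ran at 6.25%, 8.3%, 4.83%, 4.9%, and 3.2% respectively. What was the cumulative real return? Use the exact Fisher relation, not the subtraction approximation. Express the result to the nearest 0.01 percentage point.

Cumulative inflation factor: 1.0625 × 1.083 × 1.0483 × 1.049 × 1.032 ≈ 1.30586.
Nominal growth factor: 1.08400. Real growth factor = 1.08400 / 1.30586 ≈ 0.83010.
Total real return ≈ -16.9899%.

-16.99%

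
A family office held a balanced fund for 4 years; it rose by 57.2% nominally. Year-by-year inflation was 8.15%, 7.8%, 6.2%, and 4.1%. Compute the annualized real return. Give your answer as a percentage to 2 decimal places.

5.09%

Cumulative inflation factor: 1.0815 × 1.078 × 1.062 × 1.041 ≈ 1.28890.
Nominal growth factor: 1.57200. Real growth factor = 1.57200 / 1.28890 ≈ 1.21964.
Annualized: 1.21964^(1/4) − 1 ≈ 0.05089.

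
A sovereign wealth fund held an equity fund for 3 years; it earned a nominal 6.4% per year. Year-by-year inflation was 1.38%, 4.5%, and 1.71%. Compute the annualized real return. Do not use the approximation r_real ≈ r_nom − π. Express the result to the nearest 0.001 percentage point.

Cumulative inflation factor: 1.0138 × 1.045 × 1.0171 ≈ 1.07754.
Nominal growth factor: 1.20455. Real growth factor = 1.20455 / 1.07754 ≈ 1.11787.
Annualized: 1.11787^(1/3) − 1 ≈ 0.03784.

3.784%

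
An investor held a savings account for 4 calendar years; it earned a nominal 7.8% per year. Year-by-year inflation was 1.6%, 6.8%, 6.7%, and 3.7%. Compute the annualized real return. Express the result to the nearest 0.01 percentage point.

Cumulative inflation factor: 1.016 × 1.068 × 1.067 × 1.037 ≈ 1.20063.
Nominal growth factor: 1.35044. Real growth factor = 1.35044 / 1.20063 ≈ 1.12478.
Annualized: 1.12478^(1/4) − 1 ≈ 0.02983.

2.98%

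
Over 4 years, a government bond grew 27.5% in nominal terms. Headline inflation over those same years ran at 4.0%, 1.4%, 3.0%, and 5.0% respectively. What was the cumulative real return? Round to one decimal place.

Cumulative inflation factor: 1.040 × 1.014 × 1.030 × 1.050 ≈ 1.14051.
Nominal growth factor: 1.27500. Real growth factor = 1.27500 / 1.14051 ≈ 1.11792.
Total real return ≈ 11.7924%.

11.8%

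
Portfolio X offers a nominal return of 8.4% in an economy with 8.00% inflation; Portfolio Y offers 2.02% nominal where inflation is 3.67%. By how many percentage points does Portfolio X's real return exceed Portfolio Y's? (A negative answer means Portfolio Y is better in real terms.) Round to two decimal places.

1.96

Portfolio X real return: 1.084/1.0800 − 1 = 0.370%.
Portfolio Y real return: 1.0202/1.0367 − 1 = -1.592%.
Difference: 0.370 − (-1.592) = 1.962 pp.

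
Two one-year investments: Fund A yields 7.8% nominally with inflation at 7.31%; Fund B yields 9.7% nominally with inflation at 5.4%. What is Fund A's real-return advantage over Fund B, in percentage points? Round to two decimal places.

-3.62

Fund A real return: 1.078/1.0731 − 1 = 0.457%.
Fund B real return: 1.097/1.054 − 1 = 4.080%.
Difference: 0.457 − 4.080 = -3.623 pp.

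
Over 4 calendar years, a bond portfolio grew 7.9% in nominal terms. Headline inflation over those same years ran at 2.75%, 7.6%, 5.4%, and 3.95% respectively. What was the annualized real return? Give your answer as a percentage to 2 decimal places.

Cumulative inflation factor: 1.0275 × 1.076 × 1.054 × 1.0395 ≈ 1.21132.
Nominal growth factor: 1.07900. Real growth factor = 1.07900 / 1.21132 ≈ 0.89076.
Annualized: 0.89076^(1/4) − 1 ≈ -0.02851.

-2.85%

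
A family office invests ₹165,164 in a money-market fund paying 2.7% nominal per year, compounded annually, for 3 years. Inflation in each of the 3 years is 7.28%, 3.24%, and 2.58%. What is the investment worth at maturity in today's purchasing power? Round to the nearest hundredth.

₹157,469.80

Nominal value at maturity: ₹165,164 × (1 + 2.7%)^3 ≈ ₹178,906.75.
Price-level factor over 3 years: 1.0728 × 1.0324 × 1.0258 ≈ 1.1361337350.
The maturity value deflated by that factor is the answer in today's purchasing power.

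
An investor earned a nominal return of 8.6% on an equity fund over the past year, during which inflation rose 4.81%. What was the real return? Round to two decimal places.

3.62%

Real return via the Fisher equation: (1 + 8.6%)/(1 + 4.81%) − 1 = 1.086/1.0481 − 1 ≈ 0.03616.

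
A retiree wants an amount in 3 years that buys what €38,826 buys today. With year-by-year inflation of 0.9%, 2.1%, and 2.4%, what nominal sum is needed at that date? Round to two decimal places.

Cumulative price-level factor: 1.009 × 1.021 × 1.024 = 1.054913536.
The nominal amount required is €38,826 scaled up by that factor.

€40,958.07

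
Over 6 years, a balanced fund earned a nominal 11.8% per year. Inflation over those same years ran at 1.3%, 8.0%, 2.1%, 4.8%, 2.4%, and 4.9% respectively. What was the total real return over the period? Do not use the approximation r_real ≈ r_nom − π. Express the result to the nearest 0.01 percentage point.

Cumulative inflation factor: 1.013 × 1.080 × 1.021 × 1.048 × 1.024 × 1.049 ≈ 1.25746.
Nominal growth factor: 1.95277. Real growth factor = 1.95277 / 1.25746 ≈ 1.55294.
Total real return ≈ 55.2942%.

55.29%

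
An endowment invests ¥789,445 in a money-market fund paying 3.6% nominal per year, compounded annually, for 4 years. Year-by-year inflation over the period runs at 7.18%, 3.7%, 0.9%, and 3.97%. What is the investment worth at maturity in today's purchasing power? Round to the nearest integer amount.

¥779,954

Nominal value at maturity: ¥789,445 × (1 + 3.6%)^4 ≈ ¥909,412.
Price-level factor over 4 years: 1.0718 × 1.037 × 1.009 × 1.0397 ≈ 1.1659816599.
The maturity value deflated by that factor is the answer in today's purchasing power.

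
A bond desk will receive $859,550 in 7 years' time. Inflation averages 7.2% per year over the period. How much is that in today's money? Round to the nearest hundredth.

$528,332.89

Price-level factor over 7 years: (1 + 7.2%)^7 ≈ 1.6269098835.
Purchasing power today: $859,550 divided by that factor.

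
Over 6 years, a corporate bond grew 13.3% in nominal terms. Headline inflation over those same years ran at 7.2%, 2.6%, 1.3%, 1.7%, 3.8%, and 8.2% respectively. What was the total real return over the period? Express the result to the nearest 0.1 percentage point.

-11.0%

Cumulative inflation factor: 1.072 × 1.026 × 1.013 × 1.017 × 1.038 × 1.082 ≈ 1.27262.
Nominal growth factor: 1.13300. Real growth factor = 1.13300 / 1.27262 ≈ 0.89029.
Total real return ≈ -10.9707%.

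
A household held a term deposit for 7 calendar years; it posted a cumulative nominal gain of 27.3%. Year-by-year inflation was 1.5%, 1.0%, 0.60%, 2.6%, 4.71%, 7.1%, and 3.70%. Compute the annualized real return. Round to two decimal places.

0.49%

Cumulative inflation factor: 1.015 × 1.010 × 1.0060 × 1.026 × 1.0471 × 1.071 × 1.0370 ≈ 1.23052.
Nominal growth factor: 1.27300. Real growth factor = 1.27300 / 1.23052 ≈ 1.03452.
Annualized: 1.03452^(1/7) − 1 ≈ 0.00486.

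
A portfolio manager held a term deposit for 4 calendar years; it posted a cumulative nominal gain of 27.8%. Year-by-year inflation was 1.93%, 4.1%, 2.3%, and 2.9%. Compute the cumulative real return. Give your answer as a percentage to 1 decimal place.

Cumulative inflation factor: 1.0193 × 1.041 × 1.023 × 1.029 ≈ 1.11698.
Nominal growth factor: 1.27800. Real growth factor = 1.27800 / 1.11698 ≈ 1.14416.
Total real return ≈ 14.4161%.

14.4%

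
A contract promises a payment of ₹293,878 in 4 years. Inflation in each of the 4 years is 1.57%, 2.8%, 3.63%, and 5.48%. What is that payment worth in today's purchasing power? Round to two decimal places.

₹257,485.57

Price-level factor over 4 years: 1.0157 × 1.028 × 1.0363 × 1.0548 ≈ 1.1413377618.
Purchasing power today: ₹293,878 divided by that factor.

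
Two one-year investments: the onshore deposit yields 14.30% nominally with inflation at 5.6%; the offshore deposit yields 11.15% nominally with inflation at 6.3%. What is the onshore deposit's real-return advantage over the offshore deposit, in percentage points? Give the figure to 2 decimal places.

The onshore deposit real return: 1.1430/1.056 − 1 = 8.239%.
The offshore deposit real return: 1.1115/1.063 − 1 = 4.563%.
Difference: 8.239 − 4.563 = 3.676 pp.

3.68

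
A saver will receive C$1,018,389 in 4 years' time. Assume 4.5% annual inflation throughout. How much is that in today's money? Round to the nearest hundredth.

Price-level factor over 4 years: (1 + 4.5%)^4 ≈ 1.1925186006.
Purchasing power today: C$1,018,389 divided by that factor.

C$853,981.65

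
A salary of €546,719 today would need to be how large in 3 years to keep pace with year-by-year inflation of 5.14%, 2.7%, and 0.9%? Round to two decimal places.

Cumulative price-level factor: 1.0514 × 1.027 × 1.009 = 1.0895058902.
The nominal amount required is €546,719 scaled up by that factor.

€595,653.57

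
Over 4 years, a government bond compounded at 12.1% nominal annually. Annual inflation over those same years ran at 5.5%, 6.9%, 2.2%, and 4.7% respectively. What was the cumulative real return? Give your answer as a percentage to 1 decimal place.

30.9%

Cumulative inflation factor: 1.055 × 1.069 × 1.022 × 1.047 ≈ 1.20678.
Nominal growth factor: 1.57915. Real growth factor = 1.57915 / 1.20678 ≈ 1.30856.
Total real return ≈ 30.8563%.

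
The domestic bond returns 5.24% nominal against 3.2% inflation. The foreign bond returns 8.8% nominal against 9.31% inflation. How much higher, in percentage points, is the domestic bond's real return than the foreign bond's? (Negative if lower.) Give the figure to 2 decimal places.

The domestic bond real return: 1.0524/1.032 − 1 = 1.977%.
The foreign bond real return: 1.088/1.0931 − 1 = -0.467%.
Difference: 1.977 − (-0.467) = 2.444 pp.

2.44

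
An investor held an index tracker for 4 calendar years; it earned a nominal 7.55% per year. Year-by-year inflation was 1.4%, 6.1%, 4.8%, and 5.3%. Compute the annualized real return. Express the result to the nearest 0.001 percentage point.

3.033%

Cumulative inflation factor: 1.014 × 1.061 × 1.048 × 1.053 ≈ 1.18725.
Nominal growth factor: 1.33796. Real growth factor = 1.33796 / 1.18725 ≈ 1.12693.
Annualized: 1.12693^(1/4) − 1 ≈ 0.03033.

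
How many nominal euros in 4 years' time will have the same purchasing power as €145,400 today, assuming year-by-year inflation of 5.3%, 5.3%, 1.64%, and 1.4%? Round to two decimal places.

€166,158.96

Cumulative price-level factor: 1.053 × 1.053 × 1.0164 × 1.014 ≈ 1.1427713761.
The nominal amount required is €145,400 scaled up by that factor.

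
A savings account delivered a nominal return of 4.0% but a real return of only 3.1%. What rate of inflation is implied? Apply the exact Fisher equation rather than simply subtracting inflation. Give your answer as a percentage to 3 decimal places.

From (1+r_nom) = (1+r_real)(1+π), we get 1+π = (1 + 4.0%)/(1 + 3.1%) = 1.040/1.031 ≈ 1.00873.
So π ≈ 0.8729%.

0.873%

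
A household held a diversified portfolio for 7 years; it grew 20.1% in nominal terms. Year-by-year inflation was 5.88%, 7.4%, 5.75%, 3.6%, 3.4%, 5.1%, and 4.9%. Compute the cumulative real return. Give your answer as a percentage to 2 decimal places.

Cumulative inflation factor: 1.0588 × 1.074 × 1.0575 × 1.036 × 1.034 × 1.051 × 1.049 ≈ 1.42022.
Nominal growth factor: 1.20100. Real growth factor = 1.20100 / 1.42022 ≈ 0.84564.
Total real return ≈ -15.4359%.

-15.44%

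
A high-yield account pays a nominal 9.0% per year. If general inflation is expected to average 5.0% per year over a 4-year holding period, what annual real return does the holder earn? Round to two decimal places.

3.81%

With constant rates the annual real return is the same each year: (1+9.0%)/(1+5.0%) − 1 = 0.03810.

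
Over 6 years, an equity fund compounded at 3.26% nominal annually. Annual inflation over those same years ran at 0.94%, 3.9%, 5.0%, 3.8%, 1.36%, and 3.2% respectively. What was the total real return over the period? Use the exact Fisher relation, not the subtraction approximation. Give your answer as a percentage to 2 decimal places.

Cumulative inflation factor: 1.0094 × 1.039 × 1.050 × 1.038 × 1.0136 × 1.032 ≈ 1.19567.
Nominal growth factor: 1.21225. Real growth factor = 1.21225 / 1.19567 ≈ 1.01387.
Total real return ≈ 1.3867%.

1.39%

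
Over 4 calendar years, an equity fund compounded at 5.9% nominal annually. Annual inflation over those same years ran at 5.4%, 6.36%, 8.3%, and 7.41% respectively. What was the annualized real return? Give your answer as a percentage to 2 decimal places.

Cumulative inflation factor: 1.054 × 1.0636 × 1.083 × 1.0741 ≈ 1.30404.
Nominal growth factor: 1.25772. Real growth factor = 1.25772 / 1.30404 ≈ 0.96448.
Annualized: 0.96448^(1/4) − 1 ≈ -0.00900.

-0.90%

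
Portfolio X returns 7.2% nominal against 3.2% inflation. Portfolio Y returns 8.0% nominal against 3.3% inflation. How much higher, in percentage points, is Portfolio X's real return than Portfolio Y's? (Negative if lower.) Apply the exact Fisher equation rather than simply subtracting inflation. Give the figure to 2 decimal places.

-0.67

Portfolio X real return: 1.072/1.032 − 1 = 3.876%.
Portfolio Y real return: 1.080/1.033 − 1 = 4.550%.
Difference: 3.876 − 4.550 = -0.674 pp.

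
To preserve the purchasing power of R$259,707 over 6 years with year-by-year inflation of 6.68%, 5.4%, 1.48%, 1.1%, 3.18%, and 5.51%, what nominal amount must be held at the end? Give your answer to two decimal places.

Cumulative price-level factor: 1.0668 × 1.054 × 1.0148 × 1.011 × 1.0318 × 1.0551 ≈ 1.2558691105.
Multiplying R$259,707 by the price-level factor gives the future nominal sum.

R$326,158.00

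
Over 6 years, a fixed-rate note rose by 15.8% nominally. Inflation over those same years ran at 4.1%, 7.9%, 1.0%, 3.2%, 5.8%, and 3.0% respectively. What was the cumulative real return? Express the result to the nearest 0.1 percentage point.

-9.2%

Cumulative inflation factor: 1.041 × 1.079 × 1.010 × 1.032 × 1.058 × 1.030 ≈ 1.27584.
Nominal growth factor: 1.15800. Real growth factor = 1.15800 / 1.27584 ≈ 0.90764.
Total real return ≈ -9.2363%.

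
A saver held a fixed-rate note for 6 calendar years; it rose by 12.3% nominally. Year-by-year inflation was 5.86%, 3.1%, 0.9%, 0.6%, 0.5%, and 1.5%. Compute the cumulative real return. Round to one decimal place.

-0.6%

Cumulative inflation factor: 1.0586 × 1.031 × 1.009 × 1.006 × 1.005 × 1.015 ≈ 1.13009.
Nominal growth factor: 1.12300. Real growth factor = 1.12300 / 1.13009 ≈ 0.99373.
Total real return ≈ -0.6271%.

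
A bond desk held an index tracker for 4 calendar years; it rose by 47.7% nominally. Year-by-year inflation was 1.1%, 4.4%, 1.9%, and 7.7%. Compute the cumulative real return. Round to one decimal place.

Cumulative inflation factor: 1.011 × 1.044 × 1.019 × 1.077 ≈ 1.15835.
Nominal growth factor: 1.47700. Real growth factor = 1.47700 / 1.15835 ≈ 1.27508.
Total real return ≈ 27.5084%.

27.5%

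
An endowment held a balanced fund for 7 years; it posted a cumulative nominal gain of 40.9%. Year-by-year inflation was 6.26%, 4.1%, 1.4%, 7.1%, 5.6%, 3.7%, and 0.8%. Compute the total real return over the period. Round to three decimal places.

6.258%

Cumulative inflation factor: 1.0626 × 1.041 × 1.014 × 1.071 × 1.056 × 1.037 × 1.008 ≈ 1.32602.
Nominal growth factor: 1.40900. Real growth factor = 1.40900 / 1.32602 ≈ 1.06258.
Total real return ≈ 6.2576%.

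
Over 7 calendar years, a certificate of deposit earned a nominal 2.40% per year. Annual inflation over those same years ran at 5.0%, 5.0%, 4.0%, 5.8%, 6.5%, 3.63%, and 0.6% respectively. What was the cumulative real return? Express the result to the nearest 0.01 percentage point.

-12.35%

Cumulative inflation factor: 1.050 × 1.050 × 1.040 × 1.058 × 1.065 × 1.0363 × 1.006 ≈ 1.34689.
Nominal growth factor: 1.18059. Real growth factor = 1.18059 / 1.34689 ≈ 0.87653.
Total real return ≈ -12.3466%.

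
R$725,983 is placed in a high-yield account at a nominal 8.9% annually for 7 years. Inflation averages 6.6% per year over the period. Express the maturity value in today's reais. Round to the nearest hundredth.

Nominal value at maturity: R$725,983 × (1 + 8.9%)^7 ≈ R$1,318,625.92.
Price-level factor over 7 years: (1 + 6.6%)^7 ≈ 1.5642293588.
Dividing the nominal maturity value by the price-level factor gives the value in today's money.

R$842,987.58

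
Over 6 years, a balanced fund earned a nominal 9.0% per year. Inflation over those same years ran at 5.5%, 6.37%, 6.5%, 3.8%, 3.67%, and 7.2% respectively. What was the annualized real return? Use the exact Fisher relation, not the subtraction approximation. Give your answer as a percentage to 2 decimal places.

3.32%

Cumulative inflation factor: 1.055 × 1.0637 × 1.065 × 1.038 × 1.0367 × 1.072 ≈ 1.37869.
Nominal growth factor: 1.67710. Real growth factor = 1.67710 / 1.37869 ≈ 1.21645.
Annualized: 1.21645^(1/6) − 1 ≈ 0.03319.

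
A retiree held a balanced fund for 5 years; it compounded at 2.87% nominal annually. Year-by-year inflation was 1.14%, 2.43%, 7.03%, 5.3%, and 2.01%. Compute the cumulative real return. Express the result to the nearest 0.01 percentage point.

-3.28%

Cumulative inflation factor: 1.0114 × 1.0243 × 1.0703 × 1.053 × 1.0201 ≈ 1.19104.
Nominal growth factor: 1.15198. Real growth factor = 1.15198 / 1.19104 ≈ 0.96720.
Total real return ≈ -3.2799%.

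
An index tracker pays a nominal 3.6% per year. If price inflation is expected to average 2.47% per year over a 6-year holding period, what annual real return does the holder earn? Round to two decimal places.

With constant rates the annual real return is the same each year: (1+3.6%)/(1+2.47%) − 1 = 0.01103.

1.10%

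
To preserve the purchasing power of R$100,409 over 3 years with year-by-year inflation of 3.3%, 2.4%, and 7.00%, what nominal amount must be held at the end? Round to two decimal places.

R$113,646.67

Cumulative price-level factor: 1.033 × 1.024 × 1.0700 = 1.13183744.
The nominal amount required is R$100,409 scaled up by that factor.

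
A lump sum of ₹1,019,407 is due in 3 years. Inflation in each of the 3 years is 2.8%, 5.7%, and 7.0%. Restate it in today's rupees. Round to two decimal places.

₹876,790.29

Price-level factor over 3 years: 1.028 × 1.057 × 1.070 = 1.16265772.
Purchasing power today: ₹1,019,407 divided by that factor.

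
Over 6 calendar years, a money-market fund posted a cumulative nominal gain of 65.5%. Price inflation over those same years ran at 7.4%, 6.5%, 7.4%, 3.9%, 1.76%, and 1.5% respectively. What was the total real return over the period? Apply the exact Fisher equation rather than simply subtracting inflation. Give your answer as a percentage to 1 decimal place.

Cumulative inflation factor: 1.074 × 1.065 × 1.074 × 1.039 × 1.0176 × 1.015 ≈ 1.31831.
Nominal growth factor: 1.65500. Real growth factor = 1.65500 / 1.31831 ≈ 1.25540.
Total real return ≈ 25.5397%.

25.5%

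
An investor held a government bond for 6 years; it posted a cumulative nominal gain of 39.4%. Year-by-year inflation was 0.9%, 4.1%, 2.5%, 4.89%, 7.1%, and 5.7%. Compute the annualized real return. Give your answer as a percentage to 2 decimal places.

Cumulative inflation factor: 1.009 × 1.041 × 1.025 × 1.0489 × 1.071 × 1.057 ≈ 1.27839.
Nominal growth factor: 1.39400. Real growth factor = 1.39400 / 1.27839 ≈ 1.09043.
Annualized: 1.09043^(1/6) − 1 ≈ 0.01453.

1.45%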